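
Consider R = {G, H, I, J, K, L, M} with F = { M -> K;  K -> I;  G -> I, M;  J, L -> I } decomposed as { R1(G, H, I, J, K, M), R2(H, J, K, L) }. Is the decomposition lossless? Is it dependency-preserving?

Lossless test: (H, J, K)⁺ = {H, I, J, K}, which is a superkey of neither fragment — lossy.
Dependency preservation: the restricted closure of {J, L} across the fragments never reaches {I}, so J, L → I cannot be enforced without a join — not preserved.

lossy and not dependency-preserving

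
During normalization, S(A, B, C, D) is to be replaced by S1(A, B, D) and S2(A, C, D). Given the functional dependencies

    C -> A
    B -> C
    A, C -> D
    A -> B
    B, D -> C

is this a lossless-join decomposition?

Common attributes: S1 ∩ S2 = {A, D}.
Closure of {A, D}: A → B applies, adding B; B, D → C applies, adding C. So (A, D)⁺ = {A, B, C, D}.
This closure contains every attribute of S1, so S1 ∩ S2 → S1. The join is lossless.

Yes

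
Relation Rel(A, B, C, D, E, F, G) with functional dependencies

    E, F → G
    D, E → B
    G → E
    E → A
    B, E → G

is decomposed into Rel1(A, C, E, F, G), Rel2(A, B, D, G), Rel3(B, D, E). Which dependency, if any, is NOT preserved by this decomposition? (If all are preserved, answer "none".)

B, E → G

Check B, E → G: no single fragment contains all of {B, E, G}, and the restricted closure of {B, E} across the fragments never reaches {G}.
E, F → G is preserved.
D, E → B is preserved.
G → E is preserved.
E → A is preserved.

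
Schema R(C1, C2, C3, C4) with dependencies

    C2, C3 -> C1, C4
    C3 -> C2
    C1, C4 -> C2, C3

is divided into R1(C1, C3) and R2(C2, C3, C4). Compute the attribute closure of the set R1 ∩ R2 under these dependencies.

C1, C2, C3, C4

R1 ∩ R2 = {C3}.
C3 → C2 applies, adding C2
C2, C3 → C1, C4 applies, adding C1, C4
Closure: {C1, C2, C3, C4}.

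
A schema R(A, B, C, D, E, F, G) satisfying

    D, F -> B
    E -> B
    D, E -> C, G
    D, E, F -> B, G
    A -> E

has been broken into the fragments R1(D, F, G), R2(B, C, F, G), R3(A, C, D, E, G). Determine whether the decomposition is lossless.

No

Chase test. Columns are A, B, C, D, E, F, G; row i has aⱼ where attribute j ∈ Ri, else bᵢⱼ.
Initial tableau (one row per fragment):
  row 1: b11 b12 b13 a4 b15 a6 a7
  row 2: b21 a2 a3 b24 b25 a6 a7
  row 3: a1 b32 a3 a4 a5 b36 a7
No row becomes fully distinguished — the join is lossy.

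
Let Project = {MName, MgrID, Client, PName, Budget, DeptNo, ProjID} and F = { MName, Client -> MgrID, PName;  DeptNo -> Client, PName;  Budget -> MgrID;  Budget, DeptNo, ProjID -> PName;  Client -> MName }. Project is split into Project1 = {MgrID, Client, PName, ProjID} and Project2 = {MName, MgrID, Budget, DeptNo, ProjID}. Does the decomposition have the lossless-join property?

No

Common attributes: Project1 ∩ Project2 = {MgrID, ProjID}.
No dependency enlarges {MgrID, ProjID}, so (MgrID, ProjID)⁺ = {MgrID, ProjID}.
The closure contains neither all of Project1 = {MgrID, Client, PName, ProjID} nor all of Project2 = {MName, MgrID, Budget, DeptNo, ProjID}, so the common attributes are not a superkey of either fragment. The join is lossy.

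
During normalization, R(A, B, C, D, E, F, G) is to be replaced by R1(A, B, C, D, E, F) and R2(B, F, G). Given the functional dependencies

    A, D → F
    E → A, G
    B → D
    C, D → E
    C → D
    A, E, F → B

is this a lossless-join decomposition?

No

Common attributes: R1 ∩ R2 = {B, F}.
Closure of {B, F}: B → D applies, adding D. So (B, F)⁺ = {B, D, F}.
The closure contains neither all of R1 = {A, B, C, D, E, F} nor all of R2 = {B, F, G}, so the common attributes are not a superkey of either fragment. The join is lossy.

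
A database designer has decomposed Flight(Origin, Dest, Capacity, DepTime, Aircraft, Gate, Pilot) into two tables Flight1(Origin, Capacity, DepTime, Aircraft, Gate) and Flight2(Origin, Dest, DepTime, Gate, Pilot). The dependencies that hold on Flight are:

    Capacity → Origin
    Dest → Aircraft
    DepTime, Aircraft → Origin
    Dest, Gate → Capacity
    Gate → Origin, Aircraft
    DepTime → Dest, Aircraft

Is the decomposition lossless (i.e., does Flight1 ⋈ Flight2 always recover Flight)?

Common attributes: Flight1 ∩ Flight2 = {Origin, DepTime, Gate}.
Closure of {Origin, DepTime, Gate}: Gate → Origin, Aircraft applies, adding Aircraft; DepTime → Dest, Aircraft applies, adding Dest; Dest, Gate → Capacity applies, adding Capacity. So (Origin, DepTime, Gate)⁺ = {Origin, Dest, Capacity, DepTime, Aircraft, Gate}.
This closure contains every attribute of Flight1, so Flight1 ∩ Flight2 → Flight1. The join is lossless.

Yes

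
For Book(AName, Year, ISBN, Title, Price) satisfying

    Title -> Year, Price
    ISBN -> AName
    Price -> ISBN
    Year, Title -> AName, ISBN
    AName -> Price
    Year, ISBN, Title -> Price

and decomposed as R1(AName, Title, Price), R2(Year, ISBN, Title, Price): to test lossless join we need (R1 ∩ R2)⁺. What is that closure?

AName, Year, ISBN, Title, Price

R1 ∩ R2 = {Title, Price}.
Title → Year, Price applies, adding Year
Price → ISBN applies, adding ISBN
Year, Title → AName, ISBN applies, adding AName
Closure: {AName, Year, ISBN, Title, Price}.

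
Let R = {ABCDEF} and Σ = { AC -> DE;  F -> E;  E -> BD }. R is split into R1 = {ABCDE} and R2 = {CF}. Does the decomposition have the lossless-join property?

No

Common attributes: R1 ∩ R2 = {C}.
No dependency enlarges {C}, so (C)⁺ = {C}.
The closure contains neither all of R1 = {ABCDE} nor all of R2 = {CF}, so the common attributes are not a superkey of either fragment. The join is lossy.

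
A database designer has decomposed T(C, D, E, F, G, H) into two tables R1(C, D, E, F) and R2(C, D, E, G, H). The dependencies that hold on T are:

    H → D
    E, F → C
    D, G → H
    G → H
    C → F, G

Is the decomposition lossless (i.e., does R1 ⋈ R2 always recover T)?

Common attributes: R1 ∩ R2 = {C, D, E}.
Closure of {C, D, E}: C → F, G applies, adding F, G; D, G → H applies, adding H. So (C, D, E)⁺ = {C, D, E, F, G, H}.
This closure contains every attribute of R1, so R1 ∩ R2 → R1. The join is lossless.

Yes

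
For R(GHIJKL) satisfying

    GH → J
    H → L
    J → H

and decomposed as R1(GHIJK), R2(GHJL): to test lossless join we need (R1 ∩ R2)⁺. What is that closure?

R1 ∩ R2 = {GHJ}.
H → L applies, adding L
Closure: {GHJL}.

GHJL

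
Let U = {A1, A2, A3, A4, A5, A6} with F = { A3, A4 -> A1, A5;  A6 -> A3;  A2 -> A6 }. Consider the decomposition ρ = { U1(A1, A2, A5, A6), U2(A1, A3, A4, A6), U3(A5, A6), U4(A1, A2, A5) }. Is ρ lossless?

No

Chase test. Columns are A1, A2, A3, A4, A5, A6; row i has aⱼ where attribute j ∈ Ui, else bᵢⱼ.
Initial tableau (one row per fragment):
  row 1: a1 a2 b13 b14 a5 a6
  row 2: a1 b22 a3 a4 b25 a6
  row 3: b31 b32 b33 b34 a5 a6
  row 4: a1 a2 b43 b44 a5 b46
Rows 1 and 2 agree on A6; apply A6→A3 and equate their A3 entries.
Rows 1 and 3 agree on A6; apply A6→A3 and equate their A3 entries.
Rows 1 and 4 agree on A2; apply A2→A6 and equate their A6 entries.
Rows 1 and 4 agree on A6; apply A6→A3 and equate their A3 entries.
No row becomes fully distinguished — the join is lossy.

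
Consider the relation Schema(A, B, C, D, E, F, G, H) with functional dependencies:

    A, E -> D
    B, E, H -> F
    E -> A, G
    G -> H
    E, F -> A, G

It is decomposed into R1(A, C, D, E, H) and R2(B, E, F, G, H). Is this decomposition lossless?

Common attributes: R1 ∩ R2 = {E, H}.
Closure of {E, H}: E → A, G applies, adding A, G; A, E → D applies, adding D. So (E, H)⁺ = {A, D, E, G, H}.
The closure contains neither all of R1 = {A, C, D, E, H} nor all of R2 = {B, E, F, G, H}, so the common attributes are not a superkey of either fragment. The join is lossy.

No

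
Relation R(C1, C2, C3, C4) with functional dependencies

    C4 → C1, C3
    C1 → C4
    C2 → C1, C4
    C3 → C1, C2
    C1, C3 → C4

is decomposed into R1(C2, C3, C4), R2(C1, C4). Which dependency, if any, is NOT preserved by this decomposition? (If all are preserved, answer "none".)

C4 → C1, C3: restricted closure across fragments reaches C1, C3.
C1 → C4 lies within R2.
C2 → C1, C4: restricted closure across fragments reaches C1, C4.
C3 → C1, C2: restricted closure across fragments reaches C1, C2.
C1, C3 → C4: restricted closure across fragments reaches C4.
Every dependency is enforceable on the fragments, so the decomposition is dependency-preserving.

none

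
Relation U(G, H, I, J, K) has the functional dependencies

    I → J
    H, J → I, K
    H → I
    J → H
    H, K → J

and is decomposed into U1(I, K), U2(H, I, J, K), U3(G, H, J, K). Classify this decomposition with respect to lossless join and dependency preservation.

lossless and dependency-preserving

Lossless test (chase): Rows 1 and 2 agree on I; apply I→J and equate their J entries. Rows 2 and 3 agree on H, J; apply H, J→I, K and equate their I, K entries. Rows 1 and 2 agree on J; apply J→H and equate their H entries. Row 3 is now all distinguished symbols — the join is lossless.
Dependency preservation: every FD's attributes lie within a single fragment, so each can be enforced locally — preserved.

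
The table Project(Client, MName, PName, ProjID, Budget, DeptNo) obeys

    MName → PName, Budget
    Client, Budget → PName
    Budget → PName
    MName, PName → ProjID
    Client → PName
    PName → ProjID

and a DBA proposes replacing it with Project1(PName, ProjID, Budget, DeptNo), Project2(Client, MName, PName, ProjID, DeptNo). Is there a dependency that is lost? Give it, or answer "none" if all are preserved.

Check MName → PName, Budget: no single fragment contains all of {MName, PName, Budget}, and the restricted closure of {MName} across the fragments never reaches {PName, Budget}.
Client, Budget → PName is preserved.
Budget → PName is preserved.
MName, PName → ProjID is preserved.
Client → PName is preserved.
PName → ProjID is preserved.

MName → PName, Budget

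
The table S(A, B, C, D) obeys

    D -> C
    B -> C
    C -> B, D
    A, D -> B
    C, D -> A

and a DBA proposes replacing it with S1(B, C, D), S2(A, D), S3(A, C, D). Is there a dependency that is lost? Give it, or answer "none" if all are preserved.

D → C lies within S1.
B → C lies within S1.
C → B, D lies within S1.
A, D → B: restricted closure across fragments reaches B.
C, D → A lies within S3.
Every dependency is enforceable on the fragments, so the decomposition is dependency-preserving.

none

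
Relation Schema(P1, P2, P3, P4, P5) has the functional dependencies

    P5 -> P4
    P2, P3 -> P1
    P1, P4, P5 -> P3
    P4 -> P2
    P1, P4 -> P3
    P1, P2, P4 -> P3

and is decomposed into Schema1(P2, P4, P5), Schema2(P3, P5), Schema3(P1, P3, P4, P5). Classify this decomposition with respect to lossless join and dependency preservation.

Lossless test (chase): Rows 1 and 2 agree on P5; apply P5→P4 and equate their P4 entries. Rows 1 and 2 agree on P4; apply P4→P2 and equate their P2 entries. Rows 1 and 3 agree on P4; apply P4→P2 and equate their P2 entries. Rows 2 and 3 agree on P2, P3; apply P2, P3→P1 and equate their P1 entries. Row 2 is now all distinguished symbols — the join is lossless.
Dependency preservation: the restricted closure of {P2, P3} across the fragments never reaches {P1}, so P2, P3 → P1 cannot be enforced without a join — not preserved.

lossless but not dependency-preserving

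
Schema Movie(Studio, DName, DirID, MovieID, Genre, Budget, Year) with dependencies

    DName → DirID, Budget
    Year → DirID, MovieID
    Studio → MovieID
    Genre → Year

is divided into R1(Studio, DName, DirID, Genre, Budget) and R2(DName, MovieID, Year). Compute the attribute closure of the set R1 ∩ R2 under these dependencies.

DName, DirID, Budget

R1 ∩ R2 = {DName}.
DName → DirID, Budget applies, adding DirID, Budget
Closure: {DName, DirID, Budget}.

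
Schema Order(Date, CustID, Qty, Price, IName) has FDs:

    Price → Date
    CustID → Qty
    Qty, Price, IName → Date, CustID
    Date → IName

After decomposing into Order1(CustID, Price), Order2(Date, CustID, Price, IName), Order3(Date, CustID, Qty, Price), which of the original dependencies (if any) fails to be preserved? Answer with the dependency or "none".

Price → Date lies within Order2.
CustID → Qty lies within Order3.
Qty, Price, IName → Date, CustID: restricted closure across fragments reaches Date, CustID.
Date → IName lies within Order2.
Every dependency is enforceable on the fragments, so the decomposition is dependency-preserving.

none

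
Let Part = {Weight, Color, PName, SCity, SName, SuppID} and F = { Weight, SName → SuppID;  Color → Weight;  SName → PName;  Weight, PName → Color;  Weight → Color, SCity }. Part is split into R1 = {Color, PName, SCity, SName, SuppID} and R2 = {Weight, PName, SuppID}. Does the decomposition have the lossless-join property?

Common attributes: R1 ∩ R2 = {PName, SuppID}.
No dependency enlarges {PName, SuppID}, so (PName, SuppID)⁺ = {PName, SuppID}.
The closure contains neither all of R1 = {Color, PName, SCity, SName, SuppID} nor all of R2 = {Weight, PName, SuppID}, so the common attributes are not a superkey of either fragment. The join is lossy.

No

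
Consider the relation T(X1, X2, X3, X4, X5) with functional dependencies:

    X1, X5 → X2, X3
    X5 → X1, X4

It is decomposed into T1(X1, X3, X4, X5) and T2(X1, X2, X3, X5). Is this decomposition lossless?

Yes

Common attributes: T1 ∩ T2 = {X1, X3, X5}.
Closure of {X1, X3, X5}: X1, X5 → X2, X3 applies, adding X2; X5 → X1, X4 applies, adding X4. So (X1, X3, X5)⁺ = {X1, X2, X3, X4, X5}.
This closure contains every attribute of T1, so T1 ∩ T2 → T1. The join is lossless.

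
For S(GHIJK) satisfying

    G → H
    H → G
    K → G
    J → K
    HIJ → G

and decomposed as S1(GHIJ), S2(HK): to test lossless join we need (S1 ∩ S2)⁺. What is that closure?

S1 ∩ S2 = {H}.
H → G applies, adding G
Closure: {GH}.

GH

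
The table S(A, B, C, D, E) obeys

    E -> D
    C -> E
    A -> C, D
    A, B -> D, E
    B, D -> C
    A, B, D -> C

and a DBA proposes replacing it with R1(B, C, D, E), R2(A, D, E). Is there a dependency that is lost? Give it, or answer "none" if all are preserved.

Check A → C, D: no single fragment contains all of {A, C, D}, and the restricted closure of {A} across the fragments never reaches {C, D}.
E → D is preserved.
C → E is preserved.
A, B → D, E is preserved.
B, D → C is preserved.
A, B, D → C is preserved.

A -> C, D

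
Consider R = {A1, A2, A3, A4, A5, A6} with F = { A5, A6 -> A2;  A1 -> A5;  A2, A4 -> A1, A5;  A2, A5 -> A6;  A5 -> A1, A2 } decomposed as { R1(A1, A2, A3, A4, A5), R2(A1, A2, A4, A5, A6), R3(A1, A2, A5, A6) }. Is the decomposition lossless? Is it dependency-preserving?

Lossless test (chase): Rows 1 and 2 agree on A2, A5; apply A2, A5→A6 and equate their A6 entries. Row 1 is now all distinguished symbols — the join is lossless.
Dependency preservation: every FD's attributes lie within a single fragment, so each can be enforced locally — preserved.

lossless and dependency-preserving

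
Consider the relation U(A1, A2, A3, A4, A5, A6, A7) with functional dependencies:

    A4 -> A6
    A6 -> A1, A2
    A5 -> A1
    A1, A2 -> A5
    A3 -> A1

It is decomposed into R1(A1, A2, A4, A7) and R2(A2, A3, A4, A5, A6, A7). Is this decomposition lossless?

Yes

Common attributes: R1 ∩ R2 = {A2, A4, A7}.
Closure of {A2, A4, A7}: A4 → A6 applies, adding A6; A6 → A1, A2 applies, adding A1; A1, A2 → A5 applies, adding A5. So (A2, A4, A7)⁺ = {A1, A2, A4, A5, A6, A7}.
This closure contains every attribute of R1, so R1 ∩ R2 → R1. The join is lossless.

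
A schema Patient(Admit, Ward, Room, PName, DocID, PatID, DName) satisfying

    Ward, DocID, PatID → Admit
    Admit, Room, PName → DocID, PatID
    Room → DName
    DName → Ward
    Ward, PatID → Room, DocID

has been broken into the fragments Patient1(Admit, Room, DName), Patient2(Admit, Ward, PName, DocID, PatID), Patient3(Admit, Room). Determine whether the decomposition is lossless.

Chase test. Columns are Admit, Ward, Room, PName, DocID, PatID, DName; row i has aⱼ where attribute j ∈ Patienti, else bᵢⱼ.
Initial tableau (one row per fragment):
  row 1: a1 b12 a3 b14 b15 b16 a7
  row 2: a1 a2 b23 a4 a5 a6 b27
  row 3: a1 b32 a3 b34 b35 b36 b37
Rows 1 and 3 agree on Room; apply Room→DName and equate their DName entries.
Rows 1 and 3 agree on DName; apply DName→Ward and equate their Ward entries.
No row becomes fully distinguished — the join is lossy.

No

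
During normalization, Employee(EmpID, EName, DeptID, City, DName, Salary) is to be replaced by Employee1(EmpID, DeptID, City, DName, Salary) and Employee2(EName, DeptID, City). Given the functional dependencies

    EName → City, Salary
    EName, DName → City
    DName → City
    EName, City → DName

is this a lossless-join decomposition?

Common attributes: Employee1 ∩ Employee2 = {DeptID, City}.
No dependency enlarges {DeptID, City}, so (DeptID, City)⁺ = {DeptID, City}.
The closure contains neither all of Employee1 = {EmpID, DeptID, City, DName, Salary} nor all of Employee2 = {EName, DeptID, City}, so the common attributes are not a superkey of either fragment. The join is lossy.

No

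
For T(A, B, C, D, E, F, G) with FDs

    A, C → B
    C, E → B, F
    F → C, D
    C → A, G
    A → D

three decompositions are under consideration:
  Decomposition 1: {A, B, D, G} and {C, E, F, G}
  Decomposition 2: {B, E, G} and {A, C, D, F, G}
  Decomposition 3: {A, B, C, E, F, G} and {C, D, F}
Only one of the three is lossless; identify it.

Decomposition 1: common = {G}, closure = {G} → lossy.
Decomposition 2: common = {G}, closure = {G} → lossy.
Decomposition 3: common = {C, F}, closure = {A, B, C, D, F, G} → lossless.

Decomposition 3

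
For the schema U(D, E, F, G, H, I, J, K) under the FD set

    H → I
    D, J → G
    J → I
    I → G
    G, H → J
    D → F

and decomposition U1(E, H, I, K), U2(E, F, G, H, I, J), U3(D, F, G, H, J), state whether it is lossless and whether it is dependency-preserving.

Lossless test (chase): Rows 1 and 3 agree on H; apply H→I and equate their I entries. Rows 1 and 2 agree on I; apply I→G and equate their G entries. Rows 1 and 2 agree on G, H; apply G, H→J and equate their J entries. No row becomes fully distinguished — the join is lossy.
Dependency preservation: every FD's attributes lie within a single fragment, so each can be enforced locally — preserved.

lossy but dependency-preserving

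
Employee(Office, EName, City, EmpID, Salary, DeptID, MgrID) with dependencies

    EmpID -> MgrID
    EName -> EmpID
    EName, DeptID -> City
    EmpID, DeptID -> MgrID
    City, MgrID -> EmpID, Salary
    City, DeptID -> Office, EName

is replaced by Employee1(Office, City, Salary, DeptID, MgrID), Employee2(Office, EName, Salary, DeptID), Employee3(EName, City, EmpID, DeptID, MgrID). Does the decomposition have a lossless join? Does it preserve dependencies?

Lossless test (chase): Rows 2 and 3 agree on EName; apply EName→EmpID and equate their EmpID entries. Rows 2 and 3 agree on EName, DeptID; apply EName, DeptID→City and equate their City entries. Rows 2 and 3 agree on EmpID, DeptID; apply EmpID, DeptID→MgrID and equate their MgrID entries. Rows 1 and 2 agree on City, MgrID; apply City, MgrID→EmpID, Salary and equate their EmpID, Salary entries. Rows 1 and 3 agree on City, MgrID; apply City, MgrID→EmpID, Salary and equate their EmpID, Salary entries. Rows 1 and 2 agree on City, DeptID; apply City, DeptID→Office, EName and equate their Office, EName entries. Rows 1 and 3 agree on City, DeptID; apply City, DeptID→Office, EName and equate their Office, EName entries. Row 1 is now all distinguished symbols — the join is lossless.
Dependency preservation: City, MgrID → EmpID, Salary; City, DeptID → Office, EName are not contained in any single fragment, but the restricted closure of each left-hand side across the fragments still reaches the right-hand side; the remaining FDs each lie inside some fragment. All dependencies are preserved.

lossless and dependency-preserving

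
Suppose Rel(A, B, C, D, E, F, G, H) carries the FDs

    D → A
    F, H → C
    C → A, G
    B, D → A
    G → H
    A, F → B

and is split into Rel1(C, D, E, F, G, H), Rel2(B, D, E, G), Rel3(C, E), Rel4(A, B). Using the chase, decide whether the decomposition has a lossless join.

Chase test. Columns are A, B, C, D, E, F, G, H; row i has aⱼ where attribute j ∈ Reli, else bᵢⱼ.
Initial tableau (one row per fragment):
  row 1: b11 b12 a3 a4 a5 a6 a7 a8
  row 2: b21 a2 b23 a4 a5 b26 a7 b28
  row 3: b31 b32 a3 b34 a5 b36 b37 b38
  row 4: a1 a2 b43 b44 b45 b46 b47 b48
Rows 1 and 2 agree on D; apply D→A and equate their A entries.
Rows 1 and 3 agree on C; apply C→A, G and equate their A, G entries.
Rows 1 and 2 agree on G; apply G→H and equate their H entries.
Rows 1 and 3 agree on G; apply G→H and equate their H entries.
No row becomes fully distinguished — the join is lossy.

No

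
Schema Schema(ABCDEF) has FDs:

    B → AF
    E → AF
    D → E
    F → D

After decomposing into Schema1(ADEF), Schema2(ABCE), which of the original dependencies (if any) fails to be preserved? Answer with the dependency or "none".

B → AF: restricted closure across fragments reaches AF.
E → AF lies within Schema1.
D → E lies within Schema1.
F → D lies within Schema1.
Every dependency is enforceable on the fragments, so the decomposition is dependency-preserving.

none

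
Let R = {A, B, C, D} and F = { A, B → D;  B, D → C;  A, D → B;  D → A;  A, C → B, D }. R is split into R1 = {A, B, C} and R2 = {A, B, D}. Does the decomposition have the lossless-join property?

Yes

Common attributes: R1 ∩ R2 = {A, B}.
Closure of {A, B}: A, B → D applies, adding D; B, D → C applies, adding C. So (A, B)⁺ = {A, B, C, D}.
This closure contains every attribute of R1, so R1 ∩ R2 → R1. The join is lossless.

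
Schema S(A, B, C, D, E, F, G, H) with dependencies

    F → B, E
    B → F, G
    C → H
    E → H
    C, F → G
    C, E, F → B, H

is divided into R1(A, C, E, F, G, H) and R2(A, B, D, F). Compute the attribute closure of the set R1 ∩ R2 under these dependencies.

R1 ∩ R2 = {A, F}.
F → B, E applies, adding B, E
B → F, G applies, adding G
E → H applies, adding H
Closure: {A, B, E, F, G, H}.

A, B, E, F, G, H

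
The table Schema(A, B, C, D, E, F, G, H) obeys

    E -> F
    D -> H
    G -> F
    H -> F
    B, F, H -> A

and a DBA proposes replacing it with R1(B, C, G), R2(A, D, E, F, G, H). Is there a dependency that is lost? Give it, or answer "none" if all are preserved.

Check B, F, H → A: no single fragment contains all of {A, B, F, H}, and the restricted closure of {B, F, H} across the fragments never reaches {A}.
E → F is preserved.
D → H is preserved.
G → F is preserved.
H → F is preserved.

B, F, H -> A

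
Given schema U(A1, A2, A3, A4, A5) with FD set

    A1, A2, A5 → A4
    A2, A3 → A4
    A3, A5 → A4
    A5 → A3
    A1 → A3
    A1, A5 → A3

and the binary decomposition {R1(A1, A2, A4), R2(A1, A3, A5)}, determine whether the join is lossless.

Common attributes: R1 ∩ R2 = {A1}.
Closure of {A1}: A1 → A3 applies, adding A3. So (A1)⁺ = {A1, A3}.
The closure contains neither all of R1 = {A1, A2, A4} nor all of R2 = {A1, A3, A5}, so the common attributes are not a superkey of either fragment. The join is lossy.

No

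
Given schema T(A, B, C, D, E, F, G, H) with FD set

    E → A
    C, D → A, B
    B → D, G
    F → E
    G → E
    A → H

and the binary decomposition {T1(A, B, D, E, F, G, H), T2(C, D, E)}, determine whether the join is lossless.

No

Common attributes: T1 ∩ T2 = {D, E}.
Closure of {D, E}: E → A applies, adding A; A → H applies, adding H. So (D, E)⁺ = {A, D, E, H}.
The closure contains neither all of T1 = {A, B, D, E, F, G, H} nor all of T2 = {C, D, E}, so the common attributes are not a superkey of either fragment. The join is lossy.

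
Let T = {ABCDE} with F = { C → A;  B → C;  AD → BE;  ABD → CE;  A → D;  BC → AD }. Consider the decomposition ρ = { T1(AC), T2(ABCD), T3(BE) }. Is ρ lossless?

Chase test. Columns are ABCDE; row i has aⱼ where attribute j ∈ Ti, else bᵢⱼ.
Initial tableau (one row per fragment):
  row 1: a1 b12 a3 b14 b15
  row 2: a1 a2 a3 a4 b25
  row 3: b31 a2 b33 b34 a5
Rows 2 and 3 agree on B; apply B→C and equate their C entries.
Rows 1 and 2 agree on A; apply A→D and equate their D entries.
Rows 2 and 3 agree on BC; apply BC→AD and equate their AD entries.
Rows 1 and 2 agree on AD; apply AD→BE and equate their BE entries.
Rows 1 and 3 agree on AD; apply AD→BE and equate their BE entries.
Row 1 is now all distinguished symbols — the join is lossless.

Yes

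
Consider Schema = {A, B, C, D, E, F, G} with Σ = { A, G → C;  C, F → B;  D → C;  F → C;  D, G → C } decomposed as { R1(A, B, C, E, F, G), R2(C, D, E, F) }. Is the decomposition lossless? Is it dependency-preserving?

Lossless test: (C, E, F)⁺ = {B, C, E, F}, which is a superkey of neither fragment — lossy.
Dependency preservation: D, G → C is not contained in any single fragment, but the restricted closure of its left-hand side across the fragments still reaches the right-hand side; the remaining FDs each lie inside some fragment. All dependencies are preserved.

lossy but dependency-preserving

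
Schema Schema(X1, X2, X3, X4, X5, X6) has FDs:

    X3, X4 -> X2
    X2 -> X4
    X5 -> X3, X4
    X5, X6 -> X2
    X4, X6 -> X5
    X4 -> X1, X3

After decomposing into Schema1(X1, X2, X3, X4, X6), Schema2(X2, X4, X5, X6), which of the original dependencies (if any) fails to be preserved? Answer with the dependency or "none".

X3, X4 → X2 lies within Schema1.
X2 → X4 lies within Schema1.
X5 → X3, X4: restricted closure across fragments reaches X3, X4.
X5, X6 → X2 lies within Schema2.
X4, X6 → X5 lies within Schema2.
X4 → X1, X3 lies within Schema1.
Every dependency is enforceable on the fragments, so the decomposition is dependency-preserving.

none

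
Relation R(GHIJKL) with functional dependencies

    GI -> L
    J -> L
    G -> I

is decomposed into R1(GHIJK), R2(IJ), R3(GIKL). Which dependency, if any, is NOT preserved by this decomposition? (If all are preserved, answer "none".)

J -> L

Check J → L: no single fragment contains all of {JL}, and the restricted closure of {J} across the fragments never reaches {L}.
GI → L is preserved.
G → I is preserved.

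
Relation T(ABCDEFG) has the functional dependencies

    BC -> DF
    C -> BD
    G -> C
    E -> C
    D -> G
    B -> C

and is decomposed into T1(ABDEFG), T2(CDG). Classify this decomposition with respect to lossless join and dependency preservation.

lossless and dependency-preserving

Lossless test: (DG)⁺ = {BCDFG}, which contains all of one fragment — lossless.
Dependency preservation: BC → DF; C → BD; E → C; B → C are not contained in any single fragment, but the restricted closure of each left-hand side across the fragments still reaches the right-hand side; the remaining FDs each lie inside some fragment. All dependencies are preserved.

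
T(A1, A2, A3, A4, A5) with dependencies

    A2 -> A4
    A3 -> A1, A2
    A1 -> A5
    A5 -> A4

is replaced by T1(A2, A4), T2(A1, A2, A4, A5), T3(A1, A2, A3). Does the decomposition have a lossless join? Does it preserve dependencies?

lossless and dependency-preserving

Lossless test (chase): Rows 1 and 3 agree on A2; apply A2→A4 and equate their A4 entries. Rows 2 and 3 agree on A1; apply A1→A5 and equate their A5 entries. Row 3 is now all distinguished symbols — the join is lossless.
Dependency preservation: every FD's attributes lie within a single fragment, so each can be enforced locally — preserved.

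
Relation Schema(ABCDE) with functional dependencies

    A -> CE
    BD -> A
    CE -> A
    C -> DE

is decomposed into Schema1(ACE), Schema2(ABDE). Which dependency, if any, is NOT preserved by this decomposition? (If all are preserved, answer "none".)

A → CE lies within Schema1.
BD → A lies within Schema2.
CE → A lies within Schema1.
C → DE: restricted closure across fragments reaches DE.
Every dependency is enforceable on the fragments, so the decomposition is dependency-preserving.

none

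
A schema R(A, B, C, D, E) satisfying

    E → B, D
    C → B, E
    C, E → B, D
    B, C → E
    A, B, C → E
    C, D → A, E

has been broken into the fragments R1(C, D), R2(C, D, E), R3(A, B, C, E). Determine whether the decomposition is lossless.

Yes

Chase test. Columns are A, B, C, D, E; row i has aⱼ where attribute j ∈ Ri, else bᵢⱼ.
Initial tableau (one row per fragment):
  row 1: b11 b12 a3 a4 b15
  row 2: b21 b22 a3 a4 a5
  row 3: a1 a2 a3 b34 a5
Rows 2 and 3 agree on E; apply E→B, D and equate their B, D entries.
Rows 1 and 2 agree on C; apply C→B, E and equate their B, E entries.
Rows 1 and 2 agree on C, D; apply C, D→A, E and equate their A, E entries.
Rows 1 and 3 agree on C, D; apply C, D→A, E and equate their A, E entries.
Row 1 is now all distinguished symbols — the join is lossless.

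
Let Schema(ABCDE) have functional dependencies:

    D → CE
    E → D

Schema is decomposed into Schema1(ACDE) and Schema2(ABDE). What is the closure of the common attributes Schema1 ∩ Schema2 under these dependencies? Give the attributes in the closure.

ACDE

Schema1 ∩ Schema2 = {ADE}.
D → CE applies, adding C
Closure: {ACDE}.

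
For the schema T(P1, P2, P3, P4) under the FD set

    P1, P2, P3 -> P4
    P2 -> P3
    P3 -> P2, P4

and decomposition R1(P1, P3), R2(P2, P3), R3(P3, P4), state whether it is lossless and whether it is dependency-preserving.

lossless and dependency-preserving

Lossless test (chase): Rows 1 and 2 agree on P3; apply P3→P2, P4 and equate their P2, P4 entries. Rows 1 and 3 agree on P3; apply P3→P2, P4 and equate their P2, P4 entries. Row 1 is now all distinguished symbols — the join is lossless.
Dependency preservation: P1, P2, P3 → P4; P3 → P2, P4 are not contained in any single fragment, but the restricted closure of each left-hand side across the fragments still reaches the right-hand side; the remaining FDs each lie inside some fragment. All dependencies are preserved.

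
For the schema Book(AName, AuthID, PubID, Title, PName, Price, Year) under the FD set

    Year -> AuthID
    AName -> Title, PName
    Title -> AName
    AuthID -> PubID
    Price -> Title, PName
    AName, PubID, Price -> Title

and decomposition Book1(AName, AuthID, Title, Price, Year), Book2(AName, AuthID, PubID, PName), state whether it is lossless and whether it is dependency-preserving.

Lossless test: (AName, AuthID)⁺ = {AName, AuthID, PubID, Title, PName}, which contains all of one fragment — lossless.
Dependency preservation: AName → Title, PName; Price → Title, PName; AName, PubID, Price → Title are not contained in any single fragment, but the restricted closure of each left-hand side across the fragments still reaches the right-hand side; the remaining FDs each lie inside some fragment. All dependencies are preserved.

lossless and dependency-preserving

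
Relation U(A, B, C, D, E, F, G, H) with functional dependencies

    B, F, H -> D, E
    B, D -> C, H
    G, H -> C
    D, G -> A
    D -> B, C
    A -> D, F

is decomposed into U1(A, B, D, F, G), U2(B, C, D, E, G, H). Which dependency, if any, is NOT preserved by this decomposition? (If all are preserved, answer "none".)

Check B, F, H → D, E: no single fragment contains all of {B, D, E, F, H}, and the restricted closure of {B, F, H} across the fragments never reaches {D, E}.
B, D → C, H is preserved.
G, H → C is preserved.
D, G → A is preserved.
D → B, C is preserved.
A → D, F is preserved.

B, F, H -> D, E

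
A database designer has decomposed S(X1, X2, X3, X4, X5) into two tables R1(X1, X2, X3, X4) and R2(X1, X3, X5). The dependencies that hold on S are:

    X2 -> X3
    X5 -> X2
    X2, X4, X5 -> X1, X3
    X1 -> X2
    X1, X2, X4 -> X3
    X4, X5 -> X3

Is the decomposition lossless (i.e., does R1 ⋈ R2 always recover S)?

Common attributes: R1 ∩ R2 = {X1, X3}.
Closure of {X1, X3}: X1 → X2 applies, adding X2. So (X1, X3)⁺ = {X1, X2, X3}.
The closure contains neither all of R1 = {X1, X2, X3, X4} nor all of R2 = {X1, X3, X5}, so the common attributes are not a superkey of either fragment. The join is lossy.

No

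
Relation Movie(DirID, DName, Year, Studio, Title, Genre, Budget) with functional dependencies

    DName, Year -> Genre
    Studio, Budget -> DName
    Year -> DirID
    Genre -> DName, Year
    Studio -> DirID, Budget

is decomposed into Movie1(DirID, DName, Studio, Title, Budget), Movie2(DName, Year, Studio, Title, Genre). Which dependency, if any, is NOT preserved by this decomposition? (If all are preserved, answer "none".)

Year -> DirID

Check Year → DirID: no single fragment contains all of {DirID, Year}, and the restricted closure of {Year} across the fragments never reaches {DirID}.
DName, Year → Genre is preserved.
Studio, Budget → DName is preserved.
Genre → DName, Year is preserved.
Studio → DirID, Budget is preserved.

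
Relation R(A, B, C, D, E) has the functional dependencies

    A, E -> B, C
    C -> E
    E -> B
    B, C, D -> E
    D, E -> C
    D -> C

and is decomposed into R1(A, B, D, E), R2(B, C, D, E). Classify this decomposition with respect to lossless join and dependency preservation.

Lossless test: (B, D, E)⁺ = {B, C, D, E}, which contains all of one fragment — lossless.
Dependency preservation: the restricted closure of {A, E} across the fragments never reaches {B, C}, so A, E → B, C cannot be enforced without a join — not preserved.

lossless but not dependency-preserving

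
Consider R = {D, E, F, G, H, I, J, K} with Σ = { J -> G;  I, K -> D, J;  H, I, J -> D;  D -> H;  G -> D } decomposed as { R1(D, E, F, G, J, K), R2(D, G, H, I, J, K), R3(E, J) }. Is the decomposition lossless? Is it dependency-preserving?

Lossless test (chase): Rows 1 and 3 agree on J; apply J→G and equate their G entries. Rows 1 and 2 agree on D; apply D→H and equate their H entries. Rows 1 and 3 agree on G; apply G→D and equate their D entries. Rows 1 and 3 agree on D; apply D→H and equate their H entries. No row becomes fully distinguished — the join is lossy.
Dependency preservation: every FD's attributes lie within a single fragment, so each can be enforced locally — preserved.

lossy but dependency-preserving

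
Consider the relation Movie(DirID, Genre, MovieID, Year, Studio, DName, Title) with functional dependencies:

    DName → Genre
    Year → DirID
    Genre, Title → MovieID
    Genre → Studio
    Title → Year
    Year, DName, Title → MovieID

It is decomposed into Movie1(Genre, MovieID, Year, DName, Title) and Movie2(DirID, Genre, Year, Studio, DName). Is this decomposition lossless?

Common attributes: Movie1 ∩ Movie2 = {Genre, Year, DName}.
Closure of {Genre, Year, DName}: Year → DirID applies, adding DirID; Genre → Studio applies, adding Studio. So (Genre, Year, DName)⁺ = {DirID, Genre, Year, Studio, DName}.
This closure contains every attribute of Movie2, so Movie1 ∩ Movie2 → Movie2. The join is lossless.

Yes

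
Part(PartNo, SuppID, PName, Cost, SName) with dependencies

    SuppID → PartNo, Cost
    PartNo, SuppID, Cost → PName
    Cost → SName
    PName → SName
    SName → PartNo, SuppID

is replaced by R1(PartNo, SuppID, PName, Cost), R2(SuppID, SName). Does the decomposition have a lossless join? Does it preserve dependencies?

lossless and dependency-preserving

Lossless test: (SuppID)⁺ = {PartNo, SuppID, PName, Cost, SName}, which contains all of one fragment — lossless.
Dependency preservation: Cost → SName; PName → SName; SName → PartNo, SuppID are not contained in any single fragment, but the restricted closure of each left-hand side across the fragments still reaches the right-hand side; the remaining FDs each lie inside some fragment. All dependencies are preserved.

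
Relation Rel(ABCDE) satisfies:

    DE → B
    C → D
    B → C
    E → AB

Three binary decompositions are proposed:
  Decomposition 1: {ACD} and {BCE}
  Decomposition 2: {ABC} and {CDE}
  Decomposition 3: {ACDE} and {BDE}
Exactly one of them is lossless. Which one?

Decomposition 1: common = {C}, closure = {CD} → lossy.
Decomposition 2: common = {C}, closure = {CD} → lossy.
Decomposition 3: common = {DE}, closure = {ABCDE} → lossless.

Decomposition 3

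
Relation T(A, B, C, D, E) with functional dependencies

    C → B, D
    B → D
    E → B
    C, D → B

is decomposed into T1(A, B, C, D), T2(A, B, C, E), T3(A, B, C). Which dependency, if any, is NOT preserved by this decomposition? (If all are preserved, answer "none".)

none

C → B, D lies within T1.
B → D lies within T1.
E → B lies within T2.
C, D → B lies within T1.
Every dependency is enforceable on the fragments, so the decomposition is dependency-preserving.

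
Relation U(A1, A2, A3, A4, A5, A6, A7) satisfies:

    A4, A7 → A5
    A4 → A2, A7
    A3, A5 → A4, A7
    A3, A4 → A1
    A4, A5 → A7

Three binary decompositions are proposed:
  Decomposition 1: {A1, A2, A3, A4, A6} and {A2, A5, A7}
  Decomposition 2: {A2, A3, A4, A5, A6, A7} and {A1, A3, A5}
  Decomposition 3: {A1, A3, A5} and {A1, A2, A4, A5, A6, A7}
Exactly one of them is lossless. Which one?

Decomposition 1: common = {A2}, closure = {A2} → lossy.
Decomposition 2: common = {A3, A5}, closure = {A1, A2, A3, A4, A5, A7} → lossless.
Decomposition 3: common = {A1, A5}, closure = {A1, A5} → lossy.

Decomposition 2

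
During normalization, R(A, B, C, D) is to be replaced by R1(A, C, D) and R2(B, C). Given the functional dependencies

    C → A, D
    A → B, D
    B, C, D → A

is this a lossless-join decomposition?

Yes

Common attributes: R1 ∩ R2 = {C}.
Closure of {C}: C → A, D applies, adding A, D; A → B, D applies, adding B. So (C)⁺ = {A, B, C, D}.
This closure contains every attribute of R1, so R1 ∩ R2 → R1. The join is lossless.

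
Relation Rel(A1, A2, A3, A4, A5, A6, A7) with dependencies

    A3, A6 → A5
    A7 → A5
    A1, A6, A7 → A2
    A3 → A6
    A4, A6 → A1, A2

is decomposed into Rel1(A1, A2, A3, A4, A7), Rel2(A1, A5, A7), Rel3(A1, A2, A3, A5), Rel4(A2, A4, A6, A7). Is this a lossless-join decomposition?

No

Chase test. Columns are A1, A2, A3, A4, A5, A6, A7; row i has aⱼ where attribute j ∈ Reli, else bᵢⱼ.
Initial tableau (one row per fragment):
  row 1: a1 a2 a3 a4 b15 b16 a7
  row 2: a1 b22 b23 b24 a5 b26 a7
  row 3: a1 a2 a3 b34 a5 b36 b37
  row 4: b41 a2 b43 a4 b45 a6 a7
Rows 1 and 2 agree on A7; apply A7→A5 and equate their A5 entries.
Rows 1 and 4 agree on A7; apply A7→A5 and equate their A5 entries.
Rows 1 and 3 agree on A3; apply A3→A6 and equate their A6 entries.
No row becomes fully distinguished — the join is lossy.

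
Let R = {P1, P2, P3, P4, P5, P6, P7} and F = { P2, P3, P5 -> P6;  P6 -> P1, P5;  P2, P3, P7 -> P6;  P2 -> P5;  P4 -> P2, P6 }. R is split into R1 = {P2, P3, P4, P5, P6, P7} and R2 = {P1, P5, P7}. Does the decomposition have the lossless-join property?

Common attributes: R1 ∩ R2 = {P5, P7}.
No dependency enlarges {P5, P7}, so (P5, P7)⁺ = {P5, P7}.
The closure contains neither all of R1 = {P2, P3, P4, P5, P6, P7} nor all of R2 = {P1, P5, P7}, so the common attributes are not a superkey of either fragment. The join is lossy.

No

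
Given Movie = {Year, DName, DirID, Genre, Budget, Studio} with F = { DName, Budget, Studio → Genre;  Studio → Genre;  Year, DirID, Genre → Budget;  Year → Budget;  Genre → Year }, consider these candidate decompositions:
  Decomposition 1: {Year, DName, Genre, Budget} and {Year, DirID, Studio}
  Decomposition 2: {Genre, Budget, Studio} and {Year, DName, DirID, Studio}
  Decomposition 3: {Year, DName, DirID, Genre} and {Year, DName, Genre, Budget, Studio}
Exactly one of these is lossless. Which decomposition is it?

Decomposition 1: common = {Year}, closure = {Year, Budget} → lossy.
Decomposition 2: common = {Studio}, closure = {Year, Genre, Budget, Studio} → lossless.
Decomposition 3: common = {Year, DName, Genre}, closure = {Year, DName, Genre, Budget} → lossy.

Decomposition 2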